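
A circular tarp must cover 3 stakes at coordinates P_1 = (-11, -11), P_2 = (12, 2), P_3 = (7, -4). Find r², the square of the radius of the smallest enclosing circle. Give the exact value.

174.5

Side lengths²: P_1P_2² = 698, P_1P_3² = 373, P_2P_3² = 61.
Since P_1P_2² = 698 ≥ 373 + 61 = 434, the angle opposite P_1P_2 is not acute, so the smallest enclosing circle has P_1P_2 as diameter.
Centre = midpoint of P_1P_2 = (0.5, -4.5), r² = 698/4 = 174.5.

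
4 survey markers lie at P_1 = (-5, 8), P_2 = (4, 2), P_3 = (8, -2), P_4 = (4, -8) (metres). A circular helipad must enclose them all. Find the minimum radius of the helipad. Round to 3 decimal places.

The farthest pair is P_1–P_4 with squared distance 337. The circle on this segment as diameter has centre (-0.5, 0) and r² = 337/4 = 84.25.
Check P_2: distance² to centre = 24.25 ≤ 84.25, so it lies inside.
All remaining points lie in this disk, and no smaller disk contains both endpoints, so this is the minimum enclosing circle.
r = √(84.25) ≈ 9.179.

9.179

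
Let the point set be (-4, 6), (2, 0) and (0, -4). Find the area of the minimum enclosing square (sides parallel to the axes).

100

The bounding box has width 6 and height 10.
An axis-aligned square enclosing the set must have side ≥ max(width, height).
So the minimum side is max(6, 10) = 10.
Area = 10² = 100.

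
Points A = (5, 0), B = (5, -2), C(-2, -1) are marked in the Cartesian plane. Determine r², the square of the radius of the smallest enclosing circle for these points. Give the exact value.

Side lengths²: AB² = 4, AC² = 50, BC² = 50.
Since BC² = 50 < 50 + 4 = 54, the triangle is acute, so the smallest enclosing circle is the circumcircle.
Circumcentre = (11/7, -1), r² = 625/49.

625/49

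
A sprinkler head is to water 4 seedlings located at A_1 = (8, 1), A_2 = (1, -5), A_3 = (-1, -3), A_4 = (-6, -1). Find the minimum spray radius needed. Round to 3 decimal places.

By Welzl's lemma the MEC is supported by two points (diametrically opposite) or three points (on a circumcircle).
The farthest pair is A_1–A_4 with squared distance 200. The circle on this segment as diameter has centre (1, 0) and r² = 200/4 = 50.
Check A_2: distance² to centre = 25 ≤ 50, so it lies inside.
All remaining points lie in this disk, and no smaller disk contains both endpoints, so this is the minimum enclosing circle.
r = √50 ≈ 7.071.

7.071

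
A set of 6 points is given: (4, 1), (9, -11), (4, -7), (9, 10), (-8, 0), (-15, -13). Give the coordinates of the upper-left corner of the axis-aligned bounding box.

(-15, 10)

x-range [-15, 9], y-range [-13, 10].
The upper-left corner is (-15, 10).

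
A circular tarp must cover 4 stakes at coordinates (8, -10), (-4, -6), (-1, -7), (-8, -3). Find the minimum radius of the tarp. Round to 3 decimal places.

8.732

A smallest enclosing disk is always determined by at most three of the input points on its boundary.
The farthest pair is (8, -10)–(-8, -3) with squared distance 305. The circle on this segment as diameter has centre (0, -6.5) and r² = 305/4 = 76.25.
Check (-4, -6): distance² to centre = 16.25 ≤ 76.25, so it lies inside.
All remaining points lie in this disk, and no smaller disk contains both endpoints, so this is the minimum enclosing circle.
r = √(76.25) ≈ 8.732.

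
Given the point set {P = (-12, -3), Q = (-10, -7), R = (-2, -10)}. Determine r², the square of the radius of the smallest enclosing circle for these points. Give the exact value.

37.25

Side lengths²: PQ² = 20, PR² = 149, QR² = 73.
Since PR² = 149 ≥ 73 + 20 = 93, the angle opposite PR is not acute, so the smallest enclosing circle has PR as diameter.
Centre = midpoint of PR = (-7, -6.5), r² = 149/4 = 37.25.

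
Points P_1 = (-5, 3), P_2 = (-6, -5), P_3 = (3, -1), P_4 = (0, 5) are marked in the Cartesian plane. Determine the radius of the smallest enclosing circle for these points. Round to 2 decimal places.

A smallest enclosing disk is always determined by at most three of the input points on its boundary.
The minimum enclosing circle is determined by three boundary points: P_2, P_3, P_4.
Their circumcentre is (-61/22, -3/22) with r² = 8245/242.
The farthest remaining point P_1 is at distance² 3581/242 ≤ 8245/242.
r = √(8245/242) ≈ 5.84.

5.84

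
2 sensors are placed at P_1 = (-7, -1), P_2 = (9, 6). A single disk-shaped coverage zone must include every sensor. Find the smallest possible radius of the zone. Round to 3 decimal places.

The smallest circle enclosing two points has them as diameter endpoints.
Centre = midpoint = (1, 2.5); r² = |P_1P_2|²/4 = 305/4 = 76.25.
r = √(76.25) ≈ 8.732.

8.732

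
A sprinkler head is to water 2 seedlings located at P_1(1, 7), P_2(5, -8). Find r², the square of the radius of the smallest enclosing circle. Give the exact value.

60.25

The smallest circle enclosing two points has them as diameter endpoints.
Centre = midpoint = (3, -0.5); r² = |P_1P_2|²/4 = 241/4 = 60.25.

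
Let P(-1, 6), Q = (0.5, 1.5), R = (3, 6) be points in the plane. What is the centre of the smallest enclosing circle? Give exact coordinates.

Side lengths²: PQ² = 22.5, PR² = 16, QR² = 26.5.
Since QR² = 26.5 < 22.5 + 16 = 38.5, the triangle is acute, so the smallest enclosing circle is the circumcircle.
Circumcentre = (1, 25/6), r² = 265/36.
Centre = (1, 25/6).

(1, 25/6)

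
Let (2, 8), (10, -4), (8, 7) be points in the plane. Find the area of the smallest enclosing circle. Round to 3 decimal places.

163.363

Call the three points A, B, C in the order given.
Side lengths²: AB² = 208, AC² = 37, BC² = 125.
Since AB² = 208 ≥ 125 + 37 = 162, the angle opposite AB is not acute, so the smallest enclosing circle has AB as diameter.
Centre = midpoint of AB = (6, 2), r² = 208/4 = 52.
Area = π·r² = π·52 ≈ 163.363.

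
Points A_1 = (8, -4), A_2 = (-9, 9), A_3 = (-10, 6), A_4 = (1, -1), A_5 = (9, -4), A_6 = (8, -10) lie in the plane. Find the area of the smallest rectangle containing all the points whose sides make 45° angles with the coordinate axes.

In coordinates u = x + y, v = x − y the rectangle is axis-aligned; the map (x,y)→(u,v) scales areas by 2.
u-values: 4, 0, -4, 0, 5, -2; range = 5 − (-4) = 9.
v-values: 12, -18, -16, 2, 13, 18; range = 18 − (-18) = 36.
Area = (9 × 36) / 2 = 162.

162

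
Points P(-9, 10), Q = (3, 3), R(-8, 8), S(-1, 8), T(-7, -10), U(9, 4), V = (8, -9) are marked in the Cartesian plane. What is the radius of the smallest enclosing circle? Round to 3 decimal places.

12.748

By Welzl's lemma the MEC is supported by two points (diametrically opposite) or three points (on a circumcircle).
The farthest pair is P–V with squared distance 650. The circle on this segment as diameter has centre (-0.5, 0.5) and r² = 650/4 = 162.5.
Check Q: distance² to centre = 18.5 ≤ 162.5, so it lies inside.
All remaining points lie in this disk, and no smaller disk contains both endpoints, so this is the minimum enclosing circle.
r = √(162.5) ≈ 12.748.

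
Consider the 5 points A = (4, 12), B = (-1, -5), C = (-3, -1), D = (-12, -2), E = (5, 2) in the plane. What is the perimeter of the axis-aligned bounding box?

Width = max x − min x = 5 − (-12) = 17.
Height = max y − min y = 12 − (-5) = 17.
Perimeter = 2(17 + 17) = 68.

68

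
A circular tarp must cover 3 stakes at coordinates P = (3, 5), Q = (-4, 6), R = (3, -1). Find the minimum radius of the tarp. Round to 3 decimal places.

4.950

Side lengths²: PQ² = 50, PR² = 36, QR² = 98.
Since QR² = 98 ≥ 50 + 36 = 86, the angle opposite QR is not acute, so the smallest enclosing circle has QR as diameter.
Centre = midpoint of QR = (-0.5, 2.5), r² = 98/4 = 24.5.
r = √(24.5) ≈ 4.950.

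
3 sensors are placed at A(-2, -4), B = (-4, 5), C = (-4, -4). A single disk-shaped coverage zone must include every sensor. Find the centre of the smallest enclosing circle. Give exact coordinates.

Side lengths²: AB² = 85, AC² = 4, BC² = 81.
Since AB² = 85 ≥ 81 + 4 = 85, the angle opposite AB is not acute, so the smallest enclosing circle has AB as diameter.
Centre = midpoint of AB = (-3, 0.5), r² = 85/4 = 21.25.
Centre = (-3, 0.5).

(-3, 0.5)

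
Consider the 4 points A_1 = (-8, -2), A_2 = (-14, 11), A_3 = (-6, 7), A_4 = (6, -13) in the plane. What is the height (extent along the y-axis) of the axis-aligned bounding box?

24

max y = 11, min y = -13, so height = 24.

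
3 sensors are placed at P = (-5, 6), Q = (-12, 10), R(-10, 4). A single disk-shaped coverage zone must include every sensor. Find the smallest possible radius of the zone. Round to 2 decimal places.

4.04

Side lengths²: PQ² = 65, PR² = 29, QR² = 40.
Since PQ² = 65 < 40 + 29 = 69, the triangle is acute, so the smallest enclosing circle is the circumcircle.
Circumcentre = (-293/34, 265/34), r² = 9425/578.
r = √(9425/578) ≈ 4.04.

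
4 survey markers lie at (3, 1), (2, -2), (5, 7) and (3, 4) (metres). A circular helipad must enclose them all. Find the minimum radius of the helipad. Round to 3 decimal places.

A smallest enclosing disk is always determined by at most three of the input points on its boundary.
The farthest pair is (2, -2)–(5, 7) with squared distance 90. The circle on this segment as diameter has centre (3.5, 2.5) and r² = 90/4 = 22.5.
Check (3, 1): distance² to centre = 2.5 ≤ 22.5, so it lies inside.
All remaining points lie in this disk, and no smaller disk contains both endpoints, so this is the minimum enclosing circle.
r = √(22.5) ≈ 4.743.

4.743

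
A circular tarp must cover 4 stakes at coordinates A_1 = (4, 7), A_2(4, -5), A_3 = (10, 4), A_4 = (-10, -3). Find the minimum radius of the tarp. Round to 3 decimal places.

10.595

The minimum enclosing circle of a finite set is fixed by two of the points (as a diameter) or three (as a circumcircle).
The farthest pair is A_3–A_4 with squared distance 449. The circle on this segment as diameter has centre (0, 0.5) and r² = 449/4 = 112.25.
Check A_1: distance² to centre = 58.25 ≤ 112.25, so it lies inside.
All remaining points lie in this disk, and no smaller disk contains both endpoints, so this is the minimum enclosing circle.
r = √(112.25) ≈ 10.595.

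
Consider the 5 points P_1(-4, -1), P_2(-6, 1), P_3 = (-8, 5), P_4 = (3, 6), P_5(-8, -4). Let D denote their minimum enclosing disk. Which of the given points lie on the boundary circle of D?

The farthest pair is P_4–P_5 with squared distance 221. The circle on this segment as diameter has centre (-2.5, 1) and r² = 221/4 = 55.25.
Check P_1: distance² to centre = 6.25 ≤ 55.25, so it lies inside.
All remaining points lie in this disk, and no smaller disk contains both endpoints, so this is the minimum enclosing circle.
The points at distance exactly r from the centre are P_4, P_5 — 2 points.

P_4, P_5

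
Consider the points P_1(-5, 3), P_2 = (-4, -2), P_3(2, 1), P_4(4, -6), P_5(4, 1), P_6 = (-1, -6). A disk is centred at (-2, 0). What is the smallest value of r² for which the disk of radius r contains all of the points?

72

The required radius is the distance from (-2, 0) to the farthest point.
Squared distances: 18, 8, 17, 72, 37, 37.
Maximum is 72, attained at P_4.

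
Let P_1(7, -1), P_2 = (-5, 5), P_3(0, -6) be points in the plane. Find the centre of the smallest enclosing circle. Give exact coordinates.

(7/17, 14/17)

Side lengths²: P_1P_2² = 180, P_1P_3² = 74, P_2P_3² = 146.
Since P_1P_2² = 180 < 146 + 74 = 220, the triangle is acute, so the smallest enclosing circle is the circumcircle.
Circumcentre = (7/17, 14/17), r² = 13505/289.
Centre = (7/17, 14/17).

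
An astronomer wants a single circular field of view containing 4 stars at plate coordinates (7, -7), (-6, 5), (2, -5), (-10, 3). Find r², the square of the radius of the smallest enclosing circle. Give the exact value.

97.25

The minimum enclosing circle of a finite set is fixed by two of the points (as a diameter) or three (as a circumcircle).
The farthest pair is (7, -7)–(-10, 3) with squared distance 389. The circle on this segment as diameter has centre (-1.5, -2) and r² = 389/4 = 97.25.
Check (-6, 5): distance² to centre = 69.25 ≤ 97.25, so it lies inside.
All remaining points lie in this disk, and no smaller disk contains both endpoints, so this is the minimum enclosing circle.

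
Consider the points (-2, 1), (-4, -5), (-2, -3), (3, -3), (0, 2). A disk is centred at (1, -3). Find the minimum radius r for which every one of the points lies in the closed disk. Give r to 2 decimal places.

The required radius is the distance from (1, -3) to the farthest point.
Squared distances: 25, 29, 9, 4, 26.
Maximum is 29, attained at (-4, -5).
r = √29 ≈ 5.39.

5.39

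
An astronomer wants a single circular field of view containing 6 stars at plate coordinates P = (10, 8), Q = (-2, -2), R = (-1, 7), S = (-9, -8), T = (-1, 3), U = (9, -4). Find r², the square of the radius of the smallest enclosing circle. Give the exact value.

By Welzl's lemma the MEC is supported by two points (diametrically opposite) or three points (on a circumcircle).
The farthest pair is P–S with squared distance 617. The circle on this segment as diameter has centre (0.5, 0) and r² = 617/4 = 154.25.
Check Q: distance² to centre = 10.25 ≤ 154.25, so it lies inside.
All remaining points lie in this disk, and no smaller disk contains both endpoints, so this is the minimum enclosing circle.

154.25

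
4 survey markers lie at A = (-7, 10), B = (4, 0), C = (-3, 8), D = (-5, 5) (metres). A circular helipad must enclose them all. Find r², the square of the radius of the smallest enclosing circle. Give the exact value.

55.25

The farthest pair is A–B with squared distance 221. The circle on this segment as diameter has centre (-1.5, 5) and r² = 221/4 = 55.25.
Check C: distance² to centre = 11.25 ≤ 55.25, so it lies inside.
All remaining points lie in this disk, and no smaller disk contains both endpoints, so this is the minimum enclosing circle.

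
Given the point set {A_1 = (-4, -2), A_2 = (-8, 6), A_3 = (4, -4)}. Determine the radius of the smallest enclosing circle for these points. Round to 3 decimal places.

Side lengths²: A_1A_2² = 80, A_1A_3² = 68, A_2A_3² = 244.
Since A_2A_3² = 244 ≥ 80 + 68 = 148, the angle opposite A_2A_3 is not acute, so the smallest enclosing circle has A_2A_3 as diameter.
Centre = midpoint of A_2A_3 = (-2, 1), r² = 244/4 = 61.
r = √61 ≈ 7.810.

7.810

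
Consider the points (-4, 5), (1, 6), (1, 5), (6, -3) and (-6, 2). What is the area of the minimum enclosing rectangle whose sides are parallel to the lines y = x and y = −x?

In coordinates u = x + y, v = x − y the rectangle is axis-aligned; the map (x,y)→(u,v) scales areas by 2.
u-values: 1, 7, 6, 3, -4; range = 7 − (-4) = 11.
v-values: -9, -5, -4, 9, -8; range = 9 − (-9) = 18.
Area = (11 × 18) / 2 = 99.

99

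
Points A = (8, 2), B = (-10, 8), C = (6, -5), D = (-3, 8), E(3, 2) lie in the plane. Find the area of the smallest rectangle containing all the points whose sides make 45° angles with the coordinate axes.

In coordinates u = x + y, v = x − y the rectangle is axis-aligned; the map (x,y)→(u,v) scales areas by 2.
u-values: 10, -2, 1, 5, 5; range = 10 − (-2) = 12.
v-values: 6, -18, 11, -11, 1; range = 11 − (-18) = 29.
Area = (12 × 29) / 2 = 174.

174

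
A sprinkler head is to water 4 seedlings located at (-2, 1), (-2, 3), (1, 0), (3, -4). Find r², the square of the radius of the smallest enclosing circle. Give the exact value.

18.5

A smallest enclosing disk is always determined by at most three of the input points on its boundary.
The farthest pair is (-2, 3)–(3, -4) with squared distance 74. The circle on this segment as diameter has centre (0.5, -0.5) and r² = 74/4 = 18.5.
Check (-2, 1): distance² to centre = 8.5 ≤ 18.5, so it lies inside.
All remaining points lie in this disk, and no smaller disk contains both endpoints, so this is the minimum enclosing circle.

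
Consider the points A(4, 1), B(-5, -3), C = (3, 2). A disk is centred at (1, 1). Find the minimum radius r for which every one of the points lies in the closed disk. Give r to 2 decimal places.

7.21

The required radius is the distance from (1, 1) to the farthest point.
Squared distances: 9, 52, 5.
Maximum is 52, attained at B.
r = √52 ≈ 7.21.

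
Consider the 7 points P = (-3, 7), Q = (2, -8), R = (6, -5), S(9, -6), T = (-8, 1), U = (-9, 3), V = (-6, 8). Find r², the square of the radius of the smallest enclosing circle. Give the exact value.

The minimum enclosing circle is determined by three boundary points: S, U, V.
Their circumcentre is (25/26, 11/26) with r² = 35785/338.
The farthest remaining point T is at distance² 27257/338 ≤ 35785/338.

35785/338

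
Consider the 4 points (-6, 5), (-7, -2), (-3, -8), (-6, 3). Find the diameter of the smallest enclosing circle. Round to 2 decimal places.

13.34

The farthest pair is (-6, 5)–(-3, -8) with squared distance 178. The circle on this segment as diameter has centre (-4.5, -1.5) and r² = 178/4 = 44.5.
Check (-7, -2): distance² to centre = 6.5 ≤ 44.5, so it lies inside.
All remaining points lie in this disk, and no smaller disk contains both endpoints, so this is the minimum enclosing circle.
Diameter = 2r = 2√(44.5) ≈ 13.34.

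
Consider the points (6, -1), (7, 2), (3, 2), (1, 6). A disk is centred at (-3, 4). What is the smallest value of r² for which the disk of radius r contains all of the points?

The required radius is the distance from (-3, 4) to the farthest point.
Squared distances: 106, 104, 40, 20.
Maximum is 106, attained at (6, -1).

106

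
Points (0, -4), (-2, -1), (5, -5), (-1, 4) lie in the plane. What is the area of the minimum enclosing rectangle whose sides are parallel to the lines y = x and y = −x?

52.5

In coordinates u = x + y, v = x − y the rectangle is axis-aligned; the map (x,y)→(u,v) scales areas by 2.
u-values: -4, -3, 0, 3; range = 3 − (-4) = 7.
v-values: 4, -1, 10, -5; range = 10 − (-5) = 15.
Area = (7 × 15) / 2 = 52.5.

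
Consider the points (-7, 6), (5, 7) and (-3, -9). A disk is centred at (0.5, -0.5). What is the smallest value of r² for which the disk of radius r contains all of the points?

The required radius is the distance from (0.5, -0.5) to the farthest point.
Squared distances: 98.5, 76.5, 84.5.
Maximum is 98.5, attained at (-7, 6).

98.5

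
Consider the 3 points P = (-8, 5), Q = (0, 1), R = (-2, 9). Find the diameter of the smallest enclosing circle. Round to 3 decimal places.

9.498

Side lengths²: PQ² = 80, PR² = 52, QR² = 68.
Since PQ² = 80 < 68 + 52 = 120, the triangle is acute, so the smallest enclosing circle is the circumcircle.
Circumcentre = (-23/7, 31/7), r² = 1105/49.
Diameter = 2r = 2√(1105/49) ≈ 9.498.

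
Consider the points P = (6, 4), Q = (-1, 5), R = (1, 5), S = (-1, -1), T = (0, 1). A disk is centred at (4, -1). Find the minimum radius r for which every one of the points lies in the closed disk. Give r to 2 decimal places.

7.81

The required radius is the distance from (4, -1) to the farthest point.
Squared distances: 29, 61, 45, 25, 20.
Maximum is 61, attained at Q.
r = √61 ≈ 7.81.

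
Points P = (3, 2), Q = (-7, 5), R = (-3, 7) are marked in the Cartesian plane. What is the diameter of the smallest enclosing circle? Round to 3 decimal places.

10.440

Side lengths²: PQ² = 109, PR² = 61, QR² = 20.
Since PQ² = 109 ≥ 61 + 20 = 81, the angle opposite PQ is not acute, so the smallest enclosing circle has PQ as diameter.
Centre = midpoint of PQ = (-2, 3.5), r² = 109/4 = 27.25.
Diameter = 2r = 2√(27.25) ≈ 10.440.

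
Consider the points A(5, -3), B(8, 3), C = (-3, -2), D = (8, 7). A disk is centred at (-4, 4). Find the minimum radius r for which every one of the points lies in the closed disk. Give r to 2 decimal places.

The required radius is the distance from (-4, 4) to the farthest point.
Squared distances: 130, 145, 37, 153.
Maximum is 153, attained at D.
r = √153 ≈ 12.37.

12.37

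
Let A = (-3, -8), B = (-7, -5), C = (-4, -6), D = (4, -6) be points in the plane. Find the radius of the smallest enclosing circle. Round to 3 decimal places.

By Welzl's lemma the MEC is supported by two points (diametrically opposite) or three points (on a circumcircle).
The farthest pair is B–D with squared distance 122. The circle on this segment as diameter has centre (-1.5, -5.5) and r² = 122/4 = 30.5.
Check A: distance² to centre = 8.5 ≤ 30.5, so it lies inside.
All remaining points lie in this disk, and no smaller disk contains both endpoints, so this is the minimum enclosing circle.
r = √(30.5) ≈ 5.523.

5.523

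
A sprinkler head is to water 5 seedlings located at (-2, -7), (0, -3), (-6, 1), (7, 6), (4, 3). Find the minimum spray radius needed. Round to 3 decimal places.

By Welzl's lemma the MEC is supported by two points (diametrically opposite) or three points (on a circumcircle).
The minimum enclosing circle is determined by three boundary points: (-2, -7), (-6, 1), (7, 6).
Their circumcentre is (58/31, -2/31) with r² = 60625/961.
The farthest remaining point (4, 3) is at distance² 13381/961 ≤ 60625/961.
r = √(60625/961) ≈ 7.943.

7.943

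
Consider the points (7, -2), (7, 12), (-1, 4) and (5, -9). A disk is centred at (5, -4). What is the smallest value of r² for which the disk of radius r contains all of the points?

260

The required radius is the distance from (5, -4) to the farthest point.
Squared distances: 8, 260, 100, 25.
Maximum is 260, attained at (7, 12).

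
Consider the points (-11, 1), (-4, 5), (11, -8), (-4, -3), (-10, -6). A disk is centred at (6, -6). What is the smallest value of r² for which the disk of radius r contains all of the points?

338

The required radius is the distance from (6, -6) to the farthest point.
Squared distances: 338, 221, 29, 109, 256.
Maximum is 338, attained at (-11, 1).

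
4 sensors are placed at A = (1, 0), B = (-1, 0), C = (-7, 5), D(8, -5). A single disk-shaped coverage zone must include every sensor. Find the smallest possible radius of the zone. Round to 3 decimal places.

9.014

By Welzl's lemma the MEC is supported by two points (diametrically opposite) or three points (on a circumcircle).
The farthest pair is C–D with squared distance 325. The circle on this segment as diameter has centre (0.5, 0) and r² = 325/4 = 81.25.
Check A: distance² to centre = 0.25 ≤ 81.25, so it lies inside.
All remaining points lie in this disk, and no smaller disk contains both endpoints, so this is the minimum enclosing circle.
r = √(81.25) ≈ 9.014.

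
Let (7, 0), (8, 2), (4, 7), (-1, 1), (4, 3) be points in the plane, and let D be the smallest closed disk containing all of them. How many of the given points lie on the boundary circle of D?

By Welzl's lemma the MEC is supported by two points (diametrically opposite) or three points (on a circumcircle).
The minimum enclosing circle is determined by three boundary points: (8, 2), (4, 7), (-1, 1).
Their circumcentre is (333/98, 237/98) with r² = 102541/4802.
The farthest remaining point (7, 0) is at distance² 90389/4802 ≤ 102541/4802.
The points at distance exactly r from the centre are (8, 2), (4, 7), (-1, 1) — 3 points.

3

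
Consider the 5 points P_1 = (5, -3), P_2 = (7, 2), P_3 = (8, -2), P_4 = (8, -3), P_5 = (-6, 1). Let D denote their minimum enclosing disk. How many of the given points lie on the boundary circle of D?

2

A smallest enclosing disk is always determined by at most three of the input points on its boundary.
The farthest pair is P_4–P_5 with squared distance 212. The circle on this segment as diameter has centre (1, -1) and r² = 212/4 = 53.
Check P_1: distance² to centre = 20 ≤ 53, so it lies inside.
All remaining points lie in this disk, and no smaller disk contains both endpoints, so this is the minimum enclosing circle.
The points at distance exactly r from the centre are P_4, P_5 — 2 points.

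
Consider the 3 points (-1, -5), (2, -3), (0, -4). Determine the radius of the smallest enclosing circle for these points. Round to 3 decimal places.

1.803

Call the three points A, B, C in the order given.
Side lengths²: AB² = 13, AC² = 2, BC² = 5.
Since AB² = 13 ≥ 5 + 2 = 7, the angle opposite AB is not acute, so the smallest enclosing circle has AB as diameter.
Centre = midpoint of AB = (0.5, -4), r² = 13/4 = 3.25.
r = √(3.25) ≈ 1.803.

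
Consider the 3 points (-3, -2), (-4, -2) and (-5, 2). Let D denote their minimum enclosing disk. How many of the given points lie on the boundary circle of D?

Call the three points A, B, C in the order given.
Side lengths²: AB² = 1, AC² = 20, BC² = 17.
Since AC² = 20 ≥ 17 + 1 = 18, the angle opposite AC is not acute, so the smallest enclosing circle has AC as diameter.
Centre = midpoint of AC = (-4, 0), r² = 20/4 = 5.
The points at distance exactly r from the centre are (-3, -2), (-5, 2) — 2 points.

2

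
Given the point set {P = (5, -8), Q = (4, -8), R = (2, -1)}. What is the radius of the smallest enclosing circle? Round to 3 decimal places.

Side lengths²: PQ² = 1, PR² = 58, QR² = 53.
Since PR² = 58 ≥ 53 + 1 = 54, the angle opposite PR is not acute, so the smallest enclosing circle has PR as diameter.
Centre = midpoint of PR = (3.5, -4.5), r² = 58/4 = 14.5.
r = √(14.5) ≈ 3.808.

3.808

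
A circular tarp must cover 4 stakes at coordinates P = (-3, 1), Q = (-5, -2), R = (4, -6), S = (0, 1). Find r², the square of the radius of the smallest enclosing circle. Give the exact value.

The minimum enclosing circle is determined by three boundary points: P, Q, R.
Their circumcentre is (-0.1, -3.1) with r² = 25.22.
The farthest remaining point S is at distance² 16.82 ≤ 25.22.

25.22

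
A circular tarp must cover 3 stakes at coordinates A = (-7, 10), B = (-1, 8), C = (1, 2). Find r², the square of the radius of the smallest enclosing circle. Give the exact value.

Side lengths²: AB² = 40, AC² = 128, BC² = 40.
Since AC² = 128 ≥ 40 + 40 = 80, the angle opposite AC is not acute, so the smallest enclosing circle has AC as diameter.
Centre = midpoint of AC = (-3, 6), r² = 128/4 = 32.

32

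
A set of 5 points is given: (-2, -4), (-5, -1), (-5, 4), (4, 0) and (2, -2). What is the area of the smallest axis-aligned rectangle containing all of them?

x ranges over [-5, 4], width 9.
y ranges over [-4, 4], height 8.
Area = 9 × 8 = 72.

72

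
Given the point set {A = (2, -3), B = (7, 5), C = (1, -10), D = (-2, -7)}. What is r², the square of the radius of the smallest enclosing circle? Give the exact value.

A smallest enclosing disk is always determined by at most three of the input points on its boundary.
The farthest pair is B–C with squared distance 261. The circle on this segment as diameter has centre (4, -2.5) and r² = 261/4 = 65.25.
Check A: distance² to centre = 4.25 ≤ 65.25, so it lies inside.
All remaining points lie in this disk, and no smaller disk contains both endpoints, so this is the minimum enclosing circle.

65.25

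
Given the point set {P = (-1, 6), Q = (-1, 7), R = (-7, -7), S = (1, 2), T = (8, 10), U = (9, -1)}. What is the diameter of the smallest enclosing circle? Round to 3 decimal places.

By Welzl's lemma the MEC is supported by two points (diametrically opposite) or three points (on a circumcircle).
The farthest pair is R–T with squared distance 514. The circle on this segment as diameter has centre (0.5, 1.5) and r² = 514/4 = 128.5.
Check P: distance² to centre = 22.5 ≤ 128.5, so it lies inside.
All remaining points lie in this disk, and no smaller disk contains both endpoints, so this is the minimum enclosing circle.
Diameter = 2r = 2√(128.5) ≈ 22.672.

22.672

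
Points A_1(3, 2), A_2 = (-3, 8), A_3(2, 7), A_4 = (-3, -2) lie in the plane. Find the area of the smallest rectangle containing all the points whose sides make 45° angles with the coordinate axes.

In coordinates u = x + y, v = x − y the rectangle is axis-aligned; the map (x,y)→(u,v) scales areas by 2.
u-values: 5, 5, 9, -5; range = 9 − (-5) = 14.
v-values: 1, -11, -5, -1; range = 1 − (-11) = 12.
Area = (14 × 12) / 2 = 84.

84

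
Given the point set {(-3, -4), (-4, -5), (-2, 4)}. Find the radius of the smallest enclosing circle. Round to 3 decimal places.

4.610

Call the three points A, B, C in the order given.
Side lengths²: AB² = 2, AC² = 65, BC² = 85.
Since BC² = 85 ≥ 65 + 2 = 67, the angle opposite BC is not acute, so the smallest enclosing circle has BC as diameter.
Centre = midpoint of BC = (-3, -0.5), r² = 85/4 = 21.25.
r = √(21.25) ≈ 4.610.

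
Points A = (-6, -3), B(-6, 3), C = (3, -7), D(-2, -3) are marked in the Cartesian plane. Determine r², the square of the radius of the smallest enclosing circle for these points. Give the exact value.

45.25

The farthest pair is B–C with squared distance 181. The circle on this segment as diameter has centre (-1.5, -2) and r² = 181/4 = 45.25.
Check A: distance² to centre = 21.25 ≤ 45.25, so it lies inside.
All remaining points lie in this disk, and no smaller disk contains both endpoints, so this is the minimum enclosing circle.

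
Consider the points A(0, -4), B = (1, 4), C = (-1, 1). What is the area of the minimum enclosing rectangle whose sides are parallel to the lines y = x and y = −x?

31.5

In coordinates u = x + y, v = x − y the rectangle is axis-aligned; the map (x,y)→(u,v) scales areas by 2.
u-values: -4, 5, 0; range = 5 − (-4) = 9.
v-values: 4, -3, -2; range = 4 − (-3) = 7.
Area = (9 × 7) / 2 = 31.5.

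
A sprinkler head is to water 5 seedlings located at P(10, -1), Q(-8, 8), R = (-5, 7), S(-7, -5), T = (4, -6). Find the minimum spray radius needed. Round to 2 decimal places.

A smallest enclosing disk is always determined by at most three of the input points on its boundary.
The minimum enclosing circle is determined by three boundary points: P, Q, S.
Their circumcentre is (0.3, 2.1) with r² = 103.7.
The farthest remaining point T is at distance² 79.3 ≤ 103.7.
r = √(103.7) ≈ 10.18.

10.18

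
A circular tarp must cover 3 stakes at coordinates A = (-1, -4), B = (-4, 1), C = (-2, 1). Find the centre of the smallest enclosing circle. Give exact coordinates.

Side lengths²: AB² = 34, AC² = 26, BC² = 4.
Since AB² = 34 ≥ 26 + 4 = 30, the angle opposite AB is not acute, so the smallest enclosing circle has AB as diameter.
Centre = midpoint of AB = (-2.5, -1.5), r² = 34/4 = 8.5.
Centre = (-2.5, -1.5).

(-2.5, -1.5)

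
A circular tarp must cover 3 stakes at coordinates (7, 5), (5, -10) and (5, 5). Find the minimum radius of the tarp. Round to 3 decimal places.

7.566

Call the three points A, B, C in the order given.
Side lengths²: AB² = 229, AC² = 4, BC² = 225.
Since AB² = 229 ≥ 225 + 4 = 229, the angle opposite AB is not acute, so the smallest enclosing circle has AB as diameter.
Centre = midpoint of AB = (6, -2.5), r² = 229/4 = 57.25.
r = √(57.25) ≈ 7.566.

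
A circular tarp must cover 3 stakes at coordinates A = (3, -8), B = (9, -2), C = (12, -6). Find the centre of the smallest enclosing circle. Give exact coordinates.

Side lengths²: AB² = 72, AC² = 85, BC² = 25.
Since AC² = 85 < 72 + 25 = 97, the triangle is acute, so the smallest enclosing circle is the circumcircle.
Circumcentre = (103/14, -89/14), r² = 2125/98.
Centre = (103/14, -89/14).

(103/14, -89/14)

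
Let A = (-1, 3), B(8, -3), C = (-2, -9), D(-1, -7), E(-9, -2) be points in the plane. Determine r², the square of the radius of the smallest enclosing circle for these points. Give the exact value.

A smallest enclosing disk is always determined by at most three of the input points on its boundary.
The farthest pair is B–E with squared distance 290. The circle on this segment as diameter has centre (-0.5, -2.5) and r² = 290/4 = 72.5.
Check A: distance² to centre = 30.5 ≤ 72.5, so it lies inside.
All remaining points lie in this disk, and no smaller disk contains both endpoints, so this is the minimum enclosing circle.

72.5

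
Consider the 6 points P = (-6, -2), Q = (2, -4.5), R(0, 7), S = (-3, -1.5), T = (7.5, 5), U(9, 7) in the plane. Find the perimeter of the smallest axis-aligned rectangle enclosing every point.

Width = max x − min x = 9 − (-6) = 15.
Height = max y − min y = 7 − (-4.5) = 11.5.
Perimeter = 2(15 + 11.5) = 53.

53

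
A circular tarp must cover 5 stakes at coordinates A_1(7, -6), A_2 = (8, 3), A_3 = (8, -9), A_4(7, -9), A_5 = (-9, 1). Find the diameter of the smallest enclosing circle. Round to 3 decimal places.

The minimum enclosing circle of a finite set is fixed by two of the points (as a diameter) or three (as a circumcircle).
The minimum enclosing circle is determined by three boundary points: A_2, A_3, A_5.
Their circumcentre is (3/34, -3) with r² = 113977/1156.
The farthest remaining point A_4 is at distance² 96841/1156 ≤ 113977/1156.
Diameter = 2r = 2√(113977/1156) ≈ 19.859.

19.859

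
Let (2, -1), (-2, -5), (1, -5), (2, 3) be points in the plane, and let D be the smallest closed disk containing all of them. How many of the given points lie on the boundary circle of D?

2

The minimum enclosing circle of a finite set is fixed by two of the points (as a diameter) or three (as a circumcircle).
The farthest pair is (-2, -5)–(2, 3) with squared distance 80. The circle on this segment as diameter has centre (0, -1) and r² = 80/4 = 20.
Check (2, -1): distance² to centre = 4 ≤ 20, so it lies inside.
All remaining points lie in this disk, and no smaller disk contains both endpoints, so this is the minimum enclosing circle.
The points at distance exactly r from the centre are (-2, -5), (2, 3) — 2 points.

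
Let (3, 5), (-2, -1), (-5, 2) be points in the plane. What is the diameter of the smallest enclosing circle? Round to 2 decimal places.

Call the three points A, B, C in the order given.
Side lengths²: AB² = 61, AC² = 73, BC² = 18.
Since AC² = 73 < 61 + 18 = 79, the triangle is acute, so the smallest enclosing circle is the circumcircle.
Circumcentre = (-19/22, 69/22), r² = 4453/242.
Diameter = 2r = 2√(4453/242) ≈ 8.58.

8.58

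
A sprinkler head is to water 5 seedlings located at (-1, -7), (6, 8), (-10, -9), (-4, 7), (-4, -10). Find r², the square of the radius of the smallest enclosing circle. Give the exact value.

The minimum enclosing circle of a finite set is fixed by two of the points (as a diameter) or three (as a circumcircle).
The farthest pair is (6, 8)–(-10, -9) with squared distance 545. The circle on this segment as diameter has centre (-2, -0.5) and r² = 545/4 = 136.25.
Check (-1, -7): distance² to centre = 43.25 ≤ 136.25, so it lies inside.
All remaining points lie in this disk, and no smaller disk contains both endpoints, so this is the minimum enclosing circle.

136.25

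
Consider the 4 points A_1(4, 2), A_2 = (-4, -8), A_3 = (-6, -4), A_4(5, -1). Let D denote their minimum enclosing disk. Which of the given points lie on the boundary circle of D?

The farthest pair is A_1–A_2 with squared distance 164. The circle on this segment as diameter has centre (0, -3) and r² = 164/4 = 41.
Check A_3: distance² to centre = 37 ≤ 41, so it lies inside.
All remaining points lie in this disk, and no smaller disk contains both endpoints, so this is the minimum enclosing circle.
The points at distance exactly r from the centre are A_1, A_2 — 2 points.

A_1, A_2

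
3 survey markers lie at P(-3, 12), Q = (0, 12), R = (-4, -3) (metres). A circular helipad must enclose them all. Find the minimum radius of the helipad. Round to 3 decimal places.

Side lengths²: PQ² = 9, PR² = 226, QR² = 241.
Since QR² = 241 ≥ 226 + 9 = 235, the angle opposite QR is not acute, so the smallest enclosing circle has QR as diameter.
Centre = midpoint of QR = (-2, 4.5), r² = 241/4 = 60.25.
r = √(60.25) ≈ 7.762.

7.762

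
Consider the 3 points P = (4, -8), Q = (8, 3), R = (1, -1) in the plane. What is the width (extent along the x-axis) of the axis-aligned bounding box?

max x = 8, min x = 1, so width = 7.

7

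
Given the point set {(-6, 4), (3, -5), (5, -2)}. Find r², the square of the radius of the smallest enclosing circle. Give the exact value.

Call the three points A, B, C in the order given.
Side lengths²: AB² = 162, AC² = 157, BC² = 13.
Since AB² = 162 < 157 + 13 = 170, the triangle is acute, so the smallest enclosing circle is the circumcircle.
Circumcentre = (-1.1, -0.1), r² = 40.82.

40.82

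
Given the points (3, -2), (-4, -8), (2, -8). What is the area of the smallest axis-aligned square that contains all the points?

The bounding box has width 7 and height 6.
An axis-aligned square enclosing the set must have side ≥ max(width, height).
So the minimum side is max(7, 6) = 7.
Area = 7² = 49.

49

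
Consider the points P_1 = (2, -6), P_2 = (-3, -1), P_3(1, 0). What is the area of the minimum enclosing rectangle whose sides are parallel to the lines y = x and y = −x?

25

In coordinates u = x + y, v = x − y the rectangle is axis-aligned; the map (x,y)→(u,v) scales areas by 2.
u-values: -4, -4, 1; range = 1 − (-4) = 5.
v-values: 8, -2, 1; range = 8 − (-2) = 10.
Area = (5 × 10) / 2 = 25.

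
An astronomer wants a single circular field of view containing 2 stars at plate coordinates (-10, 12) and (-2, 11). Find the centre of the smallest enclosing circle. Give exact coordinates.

The smallest circle enclosing two points has them as diameter endpoints.
Centre = midpoint = (-6, 11.5); r² = |(-10, 12)−(-2, 11)|²/4 = 65/4 = 16.25.
Centre = (-6, 11.5).

(-6, 11.5)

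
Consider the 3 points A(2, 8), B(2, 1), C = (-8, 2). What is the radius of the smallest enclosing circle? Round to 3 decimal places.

5.860

Side lengths²: AB² = 49, AC² = 136, BC² = 101.
Since AC² = 136 < 101 + 49 = 150, the triangle is acute, so the smallest enclosing circle is the circumcircle.
Circumcentre = (-2.7, 4.5), r² = 34.34.
r = √(34.34) ≈ 5.860.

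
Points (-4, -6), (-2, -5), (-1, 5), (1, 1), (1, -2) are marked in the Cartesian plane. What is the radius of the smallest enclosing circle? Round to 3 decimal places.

5.701

By Welzl's lemma the MEC is supported by two points (diametrically opposite) or three points (on a circumcircle).
The farthest pair is (-4, -6)–(-1, 5) with squared distance 130. The circle on this segment as diameter has centre (-2.5, -0.5) and r² = 130/4 = 32.5.
Check (-2, -5): distance² to centre = 20.5 ≤ 32.5, so it lies inside.
All remaining points lie in this disk, and no smaller disk contains both endpoints, so this is the minimum enclosing circle.
r = √(32.5) ≈ 5.701.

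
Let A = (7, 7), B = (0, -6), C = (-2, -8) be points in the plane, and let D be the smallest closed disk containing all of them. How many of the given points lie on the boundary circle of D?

Side lengths²: AB² = 218, AC² = 306, BC² = 8.
Since AC² = 306 ≥ 218 + 8 = 226, the angle opposite AC is not acute, so the smallest enclosing circle has AC as diameter.
Centre = midpoint of AC = (2.5, -0.5), r² = 306/4 = 76.5.
The points at distance exactly r from the centre are A, C — 2 points.

2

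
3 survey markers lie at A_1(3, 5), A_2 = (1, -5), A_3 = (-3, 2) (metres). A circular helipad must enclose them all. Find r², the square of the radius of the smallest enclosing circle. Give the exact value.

4225/162

Side lengths²: A_1A_2² = 104, A_1A_3² = 45, A_2A_3² = 65.
Since A_1A_2² = 104 < 65 + 45 = 110, the triangle is acute, so the smallest enclosing circle is the circumcircle.
Circumcentre = (31/18, 1/18), r² = 4225/162.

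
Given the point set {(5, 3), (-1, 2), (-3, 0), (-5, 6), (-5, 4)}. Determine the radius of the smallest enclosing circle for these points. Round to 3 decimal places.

The minimum enclosing circle is determined by three boundary points: (5, 3), (-3, 0), (-5, 6).
Their circumcentre is (-1/18, 233/54) with r² = 39785/1458.
The farthest remaining point (-5, 4) is at distance² 35789/1458 ≤ 39785/1458.
r = √(39785/1458) ≈ 5.224.

5.224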